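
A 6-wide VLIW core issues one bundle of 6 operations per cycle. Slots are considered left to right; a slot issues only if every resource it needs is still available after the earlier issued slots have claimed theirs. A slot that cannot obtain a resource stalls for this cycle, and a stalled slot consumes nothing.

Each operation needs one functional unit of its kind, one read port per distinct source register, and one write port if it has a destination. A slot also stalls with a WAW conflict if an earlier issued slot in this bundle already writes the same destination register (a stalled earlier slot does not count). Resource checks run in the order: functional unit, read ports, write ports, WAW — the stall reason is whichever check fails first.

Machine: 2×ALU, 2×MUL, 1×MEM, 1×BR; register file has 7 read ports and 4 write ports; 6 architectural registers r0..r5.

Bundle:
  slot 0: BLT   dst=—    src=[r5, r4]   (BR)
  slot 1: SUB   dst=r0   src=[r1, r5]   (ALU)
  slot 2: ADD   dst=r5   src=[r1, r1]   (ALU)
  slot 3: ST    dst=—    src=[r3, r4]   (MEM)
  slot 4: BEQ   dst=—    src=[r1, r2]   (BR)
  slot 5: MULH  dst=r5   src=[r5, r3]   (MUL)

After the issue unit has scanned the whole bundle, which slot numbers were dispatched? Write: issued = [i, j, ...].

(0) want 1×BR +2rd +0wr — yes → AL2|MU2|ME1|BR0|rd5|wr4
(1) want 1×ALU +2rd +1wr — yes → AL1|MU2|ME1|BR0|rd3|wr3
(2) want 1×ALU +1rd +1wr — yes → AL0|MU2|ME1|BR0|rd2|wr2
(3) want 1×MEM +2rd +0wr — yes → AL0|MU2|ME0|BR0|rd0|wr2
(4) want 1×BR +2rd +0wr — FU → AL0|MU2|ME0|BR0|rd0|wr2
(5) want 1×MUL +2rd +1wr — RD_PORT → AL0|MU2|ME0|BR0|rd0|wr2

issued = [0, 1, 2, 3]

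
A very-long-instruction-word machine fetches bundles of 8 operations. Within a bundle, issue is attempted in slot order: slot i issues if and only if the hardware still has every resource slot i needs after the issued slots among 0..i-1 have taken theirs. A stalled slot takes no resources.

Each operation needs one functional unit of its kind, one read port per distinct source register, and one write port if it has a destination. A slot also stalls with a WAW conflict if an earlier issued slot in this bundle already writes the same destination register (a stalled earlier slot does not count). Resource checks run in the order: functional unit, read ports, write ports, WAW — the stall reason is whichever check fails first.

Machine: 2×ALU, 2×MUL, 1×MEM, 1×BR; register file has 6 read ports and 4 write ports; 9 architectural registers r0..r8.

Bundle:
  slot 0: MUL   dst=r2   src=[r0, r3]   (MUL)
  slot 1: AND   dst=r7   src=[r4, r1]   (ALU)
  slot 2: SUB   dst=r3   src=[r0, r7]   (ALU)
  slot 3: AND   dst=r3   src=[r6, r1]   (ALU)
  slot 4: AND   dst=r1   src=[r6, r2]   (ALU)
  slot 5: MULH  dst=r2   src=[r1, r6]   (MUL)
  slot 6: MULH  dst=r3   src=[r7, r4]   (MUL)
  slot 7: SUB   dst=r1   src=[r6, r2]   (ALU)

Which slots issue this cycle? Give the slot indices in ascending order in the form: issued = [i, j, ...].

  0. MUL→r2 ⇒ go  {2A/1Mu/1Ld/1B | 4r 3w}
  1. ALU→r7 ⇒ go  {1A/1Mu/1Ld/1B | 2r 2w}
  2. ALU→r3 ⇒ go  {0A/1Mu/1Ld/1B | 0r 1w}
  3. ALU→r3 ⇒ no(FU)  {0A/1Mu/1Ld/1B | 0r 1w}
  4. ALU→r1 ⇒ no(FU)  {0A/1Mu/1Ld/1B | 0r 1w}
  5. MUL→r2 ⇒ no(RD_PORT)  {0A/1Mu/1Ld/1B | 0r 1w}
  6. MUL→r3 ⇒ no(RD_PORT)  {0A/1Mu/1Ld/1B | 0r 1w}
  7. ALU→r1 ⇒ no(FU)  {0A/1Mu/1Ld/1B | 0r 1w}

issued = [0, 1, 2]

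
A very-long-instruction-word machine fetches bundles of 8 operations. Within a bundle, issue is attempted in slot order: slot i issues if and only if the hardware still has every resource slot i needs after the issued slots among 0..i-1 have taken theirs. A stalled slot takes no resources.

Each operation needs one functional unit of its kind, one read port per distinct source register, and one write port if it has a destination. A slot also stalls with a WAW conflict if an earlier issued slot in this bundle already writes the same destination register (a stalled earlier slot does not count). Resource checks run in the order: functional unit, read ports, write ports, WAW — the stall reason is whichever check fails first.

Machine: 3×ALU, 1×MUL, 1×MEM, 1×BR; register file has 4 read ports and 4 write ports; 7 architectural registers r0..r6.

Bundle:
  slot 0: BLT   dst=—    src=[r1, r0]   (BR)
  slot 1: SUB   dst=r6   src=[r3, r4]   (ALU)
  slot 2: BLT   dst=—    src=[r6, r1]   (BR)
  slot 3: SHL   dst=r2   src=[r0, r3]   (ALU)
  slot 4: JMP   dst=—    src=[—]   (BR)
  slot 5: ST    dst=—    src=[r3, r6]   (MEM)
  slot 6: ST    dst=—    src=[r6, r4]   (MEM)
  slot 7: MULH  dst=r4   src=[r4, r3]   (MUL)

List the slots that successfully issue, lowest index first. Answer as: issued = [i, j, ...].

issued = [0, 1]

[0] BR needs rd=2 wr=0: ok; after: ALU=3 MUL=1 MEM=1 BR=0, R=2, W=4
[1] ALU needs rd=2 wr=1: ok; after: ALU=2 MUL=1 MEM=1 BR=0, R=0, W=3
[2] BR needs rd=2 wr=0: FU; after: ALU=2 MUL=1 MEM=1 BR=0, R=0, W=3
[3] ALU needs rd=2 wr=1: RD_PORT; after: ALU=2 MUL=1 MEM=1 BR=0, R=0, W=3
[4] BR needs rd=0 wr=0: FU; after: ALU=2 MUL=1 MEM=1 BR=0, R=0, W=3
[5] MEM needs rd=2 wr=0: RD_PORT; after: ALU=2 MUL=1 MEM=1 BR=0, R=0, W=3
[6] MEM needs rd=2 wr=0: RD_PORT; after: ALU=2 MUL=1 MEM=1 BR=0, R=0, W=3
[7] MUL needs rd=2 wr=1: RD_PORT; after: ALU=2 MUL=1 MEM=1 BR=0, R=0, W=3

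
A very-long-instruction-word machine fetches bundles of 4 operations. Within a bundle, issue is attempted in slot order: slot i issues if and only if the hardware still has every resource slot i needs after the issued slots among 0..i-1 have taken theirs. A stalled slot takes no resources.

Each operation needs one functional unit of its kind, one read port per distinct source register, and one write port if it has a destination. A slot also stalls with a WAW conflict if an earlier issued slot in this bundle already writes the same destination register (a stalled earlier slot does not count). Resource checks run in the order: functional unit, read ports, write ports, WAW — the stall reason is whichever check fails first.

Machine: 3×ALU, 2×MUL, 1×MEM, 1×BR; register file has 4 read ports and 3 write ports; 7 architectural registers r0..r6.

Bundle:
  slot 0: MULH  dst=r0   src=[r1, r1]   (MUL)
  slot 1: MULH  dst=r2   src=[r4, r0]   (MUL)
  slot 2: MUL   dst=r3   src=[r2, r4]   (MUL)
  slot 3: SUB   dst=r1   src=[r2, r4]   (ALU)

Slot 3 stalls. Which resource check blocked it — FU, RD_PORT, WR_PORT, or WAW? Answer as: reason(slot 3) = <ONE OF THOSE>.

reason(slot 3) = RD_PORT

  0. MUL→r0 ⇒ go  {3A/1Mu/1Ld/1B | 3r 2w}
  1. MUL→r2 ⇒ go  {3A/0Mu/1Ld/1B | 1r 1w}
  2. MUL→r3 ⇒ no(FU)  {3A/0Mu/1Ld/1B | 1r 1w}
  3. ALU→r1 ⇒ no(RD_PORT)  {3A/0Mu/1Ld/1B | 1r 1w}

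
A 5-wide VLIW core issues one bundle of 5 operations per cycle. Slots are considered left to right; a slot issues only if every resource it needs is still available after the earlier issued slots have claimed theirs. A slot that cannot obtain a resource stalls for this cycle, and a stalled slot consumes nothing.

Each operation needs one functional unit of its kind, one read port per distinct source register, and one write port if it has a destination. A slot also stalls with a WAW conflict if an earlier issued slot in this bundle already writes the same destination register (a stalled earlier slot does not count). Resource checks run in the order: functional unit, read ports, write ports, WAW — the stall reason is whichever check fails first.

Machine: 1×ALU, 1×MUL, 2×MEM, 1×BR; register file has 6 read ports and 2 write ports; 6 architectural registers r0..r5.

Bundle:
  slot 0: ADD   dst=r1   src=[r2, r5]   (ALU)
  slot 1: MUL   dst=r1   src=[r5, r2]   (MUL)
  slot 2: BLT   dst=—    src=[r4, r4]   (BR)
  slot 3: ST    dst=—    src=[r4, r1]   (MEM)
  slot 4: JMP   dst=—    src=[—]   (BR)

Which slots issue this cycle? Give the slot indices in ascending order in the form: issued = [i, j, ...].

#0 ALU src=r2,r5 dispatched  <A:0 Mu:1 Ld:2 B:1 rd:4 wr:1>
#1 MUL src=r5,r2 held:WAW  <A:0 Mu:1 Ld:2 B:1 rd:4 wr:1>
#2 BR src=r4,r4 dispatched  <A:0 Mu:1 Ld:2 B:0 rd:3 wr:1>
#3 MEM src=r4,r1 dispatched  <A:0 Mu:1 Ld:1 B:0 rd:1 wr:1>
#4 BR src=- held:FU  <A:0 Mu:1 Ld:1 B:0 rd:1 wr:1>

issued = [0, 2, 3]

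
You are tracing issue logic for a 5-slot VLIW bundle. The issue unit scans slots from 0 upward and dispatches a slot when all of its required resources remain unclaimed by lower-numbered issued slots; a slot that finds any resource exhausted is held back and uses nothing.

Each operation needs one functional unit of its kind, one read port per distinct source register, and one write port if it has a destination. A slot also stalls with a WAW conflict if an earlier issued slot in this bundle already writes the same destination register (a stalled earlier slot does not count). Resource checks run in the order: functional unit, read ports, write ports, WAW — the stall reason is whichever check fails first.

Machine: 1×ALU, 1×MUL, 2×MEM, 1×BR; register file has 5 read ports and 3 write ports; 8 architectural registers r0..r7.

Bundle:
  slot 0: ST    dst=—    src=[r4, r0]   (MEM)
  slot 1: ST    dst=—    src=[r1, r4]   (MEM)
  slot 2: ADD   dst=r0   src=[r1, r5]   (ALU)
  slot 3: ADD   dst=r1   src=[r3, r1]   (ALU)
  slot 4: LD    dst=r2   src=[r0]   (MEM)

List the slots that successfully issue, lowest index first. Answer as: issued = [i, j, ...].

#0 MEM src=r4,r0 dispatched  <A:1 Mu:1 Ld:1 B:1 rd:3 wr:3>
#1 MEM src=r1,r4 dispatched  <A:1 Mu:1 Ld:0 B:1 rd:1 wr:3>
#2 ALU src=r1,r5 held:RD_PORT  <A:1 Mu:1 Ld:0 B:1 rd:1 wr:3>
#3 ALU src=r3,r1 held:RD_PORT  <A:1 Mu:1 Ld:0 B:1 rd:1 wr:3>
#4 MEM src=r0 held:FU  <A:1 Mu:1 Ld:0 B:1 rd:1 wr:3>

issued = [0, 1]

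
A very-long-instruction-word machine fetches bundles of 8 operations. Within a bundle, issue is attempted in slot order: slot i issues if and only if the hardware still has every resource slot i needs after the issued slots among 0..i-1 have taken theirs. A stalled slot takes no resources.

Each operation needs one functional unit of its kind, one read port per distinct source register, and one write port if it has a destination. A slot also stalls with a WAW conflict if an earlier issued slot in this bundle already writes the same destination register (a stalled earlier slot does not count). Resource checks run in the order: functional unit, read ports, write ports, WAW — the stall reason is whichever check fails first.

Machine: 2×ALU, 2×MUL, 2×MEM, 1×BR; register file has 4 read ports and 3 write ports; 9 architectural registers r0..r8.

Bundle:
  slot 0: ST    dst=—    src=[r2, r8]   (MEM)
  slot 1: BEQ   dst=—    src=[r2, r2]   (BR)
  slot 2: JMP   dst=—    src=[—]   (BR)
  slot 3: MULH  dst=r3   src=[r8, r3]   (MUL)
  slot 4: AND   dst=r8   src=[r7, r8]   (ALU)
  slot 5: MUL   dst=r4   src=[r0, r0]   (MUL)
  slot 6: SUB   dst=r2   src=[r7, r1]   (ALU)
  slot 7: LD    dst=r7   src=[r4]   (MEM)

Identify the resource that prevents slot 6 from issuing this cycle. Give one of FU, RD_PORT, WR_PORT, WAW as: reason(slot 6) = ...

reason(slot 6) = RD_PORT

#0 MEM src=r2,r8 dispatched  <A:2 Mu:2 Ld:1 B:1 rd:2 wr:3>
#1 BR src=r2,r2 dispatched  <A:2 Mu:2 Ld:1 B:0 rd:1 wr:3>
#2 BR src=- held:FU  <A:2 Mu:2 Ld:1 B:0 rd:1 wr:3>
#3 MUL src=r8,r3 held:RD_PORT  <A:2 Mu:2 Ld:1 B:0 rd:1 wr:3>
#4 ALU src=r7,r8 held:RD_PORT  <A:2 Mu:2 Ld:1 B:0 rd:1 wr:3>
#5 MUL src=r0,r0 dispatched  <A:2 Mu:1 Ld:1 B:0 rd:0 wr:2>
#6 ALU src=r7,r1 held:RD_PORT  <A:2 Mu:1 Ld:1 B:0 rd:0 wr:2>
#7 MEM src=r4 held:RD_PORT  <A:2 Mu:1 Ld:1 B:0 rd:0 wr:2>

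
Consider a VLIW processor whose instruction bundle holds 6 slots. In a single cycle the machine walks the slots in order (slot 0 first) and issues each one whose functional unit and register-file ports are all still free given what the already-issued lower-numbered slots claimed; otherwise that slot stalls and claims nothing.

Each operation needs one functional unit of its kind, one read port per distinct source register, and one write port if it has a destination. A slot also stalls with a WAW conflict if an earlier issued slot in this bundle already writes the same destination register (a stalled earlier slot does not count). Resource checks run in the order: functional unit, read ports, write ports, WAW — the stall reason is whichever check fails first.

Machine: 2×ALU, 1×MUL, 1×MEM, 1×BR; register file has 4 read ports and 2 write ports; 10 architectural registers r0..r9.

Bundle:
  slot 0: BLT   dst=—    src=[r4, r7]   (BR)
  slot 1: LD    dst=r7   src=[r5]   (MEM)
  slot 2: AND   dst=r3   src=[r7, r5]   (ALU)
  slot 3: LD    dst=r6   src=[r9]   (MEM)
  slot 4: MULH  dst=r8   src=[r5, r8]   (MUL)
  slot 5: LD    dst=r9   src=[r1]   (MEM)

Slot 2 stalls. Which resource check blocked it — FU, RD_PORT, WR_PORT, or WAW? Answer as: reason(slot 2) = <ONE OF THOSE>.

reason(slot 2) = RD_PORT

  0. BR ⇒ go  {2A/1Mu/1Ld/0B | 2r 2w}
  1. MEM→r7 ⇒ go  {2A/1Mu/0Ld/0B | 1r 1w}
  2. ALU→r3 ⇒ no(RD_PORT)  {2A/1Mu/0Ld/0B | 1r 1w}
  3. MEM→r6 ⇒ no(FU)  {2A/1Mu/0Ld/0B | 1r 1w}
  4. MUL→r8 ⇒ no(RD_PORT)  {2A/1Mu/0Ld/0B | 1r 1w}
  5. MEM→r9 ⇒ no(FU)  {2A/1Mu/0Ld/0B | 1r 1w}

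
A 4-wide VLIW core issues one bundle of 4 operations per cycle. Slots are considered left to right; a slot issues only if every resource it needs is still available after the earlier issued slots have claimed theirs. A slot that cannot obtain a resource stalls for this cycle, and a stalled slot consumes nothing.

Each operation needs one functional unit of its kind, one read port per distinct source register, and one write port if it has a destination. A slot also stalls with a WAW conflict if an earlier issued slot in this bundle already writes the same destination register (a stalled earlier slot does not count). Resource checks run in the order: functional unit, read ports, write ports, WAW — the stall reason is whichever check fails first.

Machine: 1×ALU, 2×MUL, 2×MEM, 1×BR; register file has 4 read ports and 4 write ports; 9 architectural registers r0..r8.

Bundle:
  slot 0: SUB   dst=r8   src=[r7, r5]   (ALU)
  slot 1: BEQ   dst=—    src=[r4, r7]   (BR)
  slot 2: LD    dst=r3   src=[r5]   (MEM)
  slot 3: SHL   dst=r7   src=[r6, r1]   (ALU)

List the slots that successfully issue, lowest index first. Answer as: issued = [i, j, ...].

issued = [0, 1]

#0 ALU src=r7,r5 dispatched  <A:0 Mu:2 Ld:2 B:1 rd:2 wr:3>
#1 BR src=r4,r7 dispatched  <A:0 Mu:2 Ld:2 B:0 rd:0 wr:3>
#2 MEM src=r5 held:RD_PORT  <A:0 Mu:2 Ld:2 B:0 rd:0 wr:3>
#3 ALU src=r6,r1 held:FU  <A:0 Mu:2 Ld:2 B:0 rd:0 wr:3>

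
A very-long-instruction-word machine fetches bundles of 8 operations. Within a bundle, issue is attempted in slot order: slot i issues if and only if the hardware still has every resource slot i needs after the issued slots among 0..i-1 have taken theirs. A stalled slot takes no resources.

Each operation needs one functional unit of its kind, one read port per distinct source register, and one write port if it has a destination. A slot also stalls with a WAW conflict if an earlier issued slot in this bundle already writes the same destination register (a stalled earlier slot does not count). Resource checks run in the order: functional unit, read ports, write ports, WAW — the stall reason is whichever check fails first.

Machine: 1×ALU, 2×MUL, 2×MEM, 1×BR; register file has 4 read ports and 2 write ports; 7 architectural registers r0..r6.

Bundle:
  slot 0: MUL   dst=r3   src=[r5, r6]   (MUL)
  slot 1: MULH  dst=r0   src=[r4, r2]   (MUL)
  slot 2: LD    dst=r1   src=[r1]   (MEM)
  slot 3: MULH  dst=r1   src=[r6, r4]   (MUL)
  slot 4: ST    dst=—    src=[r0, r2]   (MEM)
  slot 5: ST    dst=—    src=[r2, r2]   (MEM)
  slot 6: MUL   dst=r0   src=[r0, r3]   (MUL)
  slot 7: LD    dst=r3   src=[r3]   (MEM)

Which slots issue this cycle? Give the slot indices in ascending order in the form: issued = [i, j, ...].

(0) want 1×MUL +2rd +1wr — yes → AL1|MU1|ME2|BR1|rd2|wr1
(1) want 1×MUL +2rd +1wr — yes → AL1|MU0|ME2|BR1|rd0|wr0
(2) want 1×MEM +1rd +1wr — RD_PORT → AL1|MU0|ME2|BR1|rd0|wr0
(3) want 1×MUL +2rd +1wr — FU → AL1|MU0|ME2|BR1|rd0|wr0
(4) want 1×MEM +2rd +0wr — RD_PORT → AL1|MU0|ME2|BR1|rd0|wr0
(5) want 1×MEM +1rd +0wr — RD_PORT → AL1|MU0|ME2|BR1|rd0|wr0
(6) want 1×MUL +2rd +1wr — FU → AL1|MU0|ME2|BR1|rd0|wr0
(7) want 1×MEM +1rd +1wr — RD_PORT → AL1|MU0|ME2|BR1|rd0|wr0

issued = [0, 1]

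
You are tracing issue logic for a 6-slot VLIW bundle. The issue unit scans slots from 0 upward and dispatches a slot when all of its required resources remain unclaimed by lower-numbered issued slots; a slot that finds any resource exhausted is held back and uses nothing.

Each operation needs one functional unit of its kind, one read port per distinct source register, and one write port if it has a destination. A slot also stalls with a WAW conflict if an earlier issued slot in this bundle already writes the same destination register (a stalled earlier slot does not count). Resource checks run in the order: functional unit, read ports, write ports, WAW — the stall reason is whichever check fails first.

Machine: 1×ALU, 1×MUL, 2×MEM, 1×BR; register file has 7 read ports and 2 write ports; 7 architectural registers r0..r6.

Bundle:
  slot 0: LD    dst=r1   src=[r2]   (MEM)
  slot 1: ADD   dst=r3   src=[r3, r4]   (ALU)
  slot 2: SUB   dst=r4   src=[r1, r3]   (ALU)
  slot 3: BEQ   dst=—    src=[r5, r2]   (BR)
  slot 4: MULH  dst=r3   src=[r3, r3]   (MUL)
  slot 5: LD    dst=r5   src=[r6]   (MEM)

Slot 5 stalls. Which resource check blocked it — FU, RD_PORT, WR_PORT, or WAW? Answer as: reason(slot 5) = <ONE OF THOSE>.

reason(slot 5) = WR_PORT

slot 0 (MEM): ISSUE — free A1,Mu1,Ld1,B1 rp6 wp1
slot 1 (ALU): ISSUE — free A0,Mu1,Ld1,B1 rp4 wp0
slot 2 (ALU): stall FU — free A0,Mu1,Ld1,B1 rp4 wp0
slot 3 (BR): ISSUE — free A0,Mu1,Ld1,B0 rp2 wp0
slot 4 (MUL): stall WR_PORT — free A0,Mu1,Ld1,B0 rp2 wp0
slot 5 (MEM): stall WR_PORT — free A0,Mu1,Ld1,B0 rp2 wp0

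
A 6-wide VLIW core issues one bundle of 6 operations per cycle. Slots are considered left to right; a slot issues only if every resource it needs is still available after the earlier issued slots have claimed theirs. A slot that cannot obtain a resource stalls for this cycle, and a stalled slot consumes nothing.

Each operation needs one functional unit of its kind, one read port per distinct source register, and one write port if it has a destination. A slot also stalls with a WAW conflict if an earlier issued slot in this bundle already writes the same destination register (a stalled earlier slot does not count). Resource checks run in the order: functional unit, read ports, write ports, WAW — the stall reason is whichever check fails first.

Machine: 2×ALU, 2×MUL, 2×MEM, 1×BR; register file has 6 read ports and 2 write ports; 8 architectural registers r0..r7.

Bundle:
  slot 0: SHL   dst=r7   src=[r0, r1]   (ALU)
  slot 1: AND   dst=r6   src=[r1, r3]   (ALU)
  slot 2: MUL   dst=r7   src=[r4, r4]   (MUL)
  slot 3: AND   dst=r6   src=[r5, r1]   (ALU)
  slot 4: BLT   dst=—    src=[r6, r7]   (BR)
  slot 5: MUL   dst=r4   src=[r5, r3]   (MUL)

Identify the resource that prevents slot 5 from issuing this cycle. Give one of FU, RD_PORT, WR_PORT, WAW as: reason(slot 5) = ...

slot 0 (ALU): ISSUE — free A1,Mu2,Ld2,B1 rp4 wp1
slot 1 (ALU): ISSUE — free A0,Mu2,Ld2,B1 rp2 wp0
slot 2 (MUL): stall WR_PORT — free A0,Mu2,Ld2,B1 rp2 wp0
slot 3 (ALU): stall FU — free A0,Mu2,Ld2,B1 rp2 wp0
slot 4 (BR): ISSUE — free A0,Mu2,Ld2,B0 rp0 wp0
slot 5 (MUL): stall RD_PORT — free A0,Mu2,Ld2,B0 rp0 wp0

reason(slot 5) = RD_PORT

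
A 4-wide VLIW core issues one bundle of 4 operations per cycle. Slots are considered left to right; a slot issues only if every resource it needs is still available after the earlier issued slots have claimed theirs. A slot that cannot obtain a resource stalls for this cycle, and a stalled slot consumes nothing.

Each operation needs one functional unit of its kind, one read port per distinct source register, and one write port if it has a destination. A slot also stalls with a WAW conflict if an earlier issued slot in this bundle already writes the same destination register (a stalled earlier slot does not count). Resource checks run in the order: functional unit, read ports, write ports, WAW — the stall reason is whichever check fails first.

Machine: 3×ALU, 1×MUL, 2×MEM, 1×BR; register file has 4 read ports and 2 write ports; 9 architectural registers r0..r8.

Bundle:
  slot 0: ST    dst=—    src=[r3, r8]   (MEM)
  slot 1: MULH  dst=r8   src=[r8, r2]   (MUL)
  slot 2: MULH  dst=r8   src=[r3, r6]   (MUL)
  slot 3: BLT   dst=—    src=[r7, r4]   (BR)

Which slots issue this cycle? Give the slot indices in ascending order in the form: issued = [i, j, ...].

issued = [0, 1]

slot 0 (MEM): ISSUE — free A3,Mu1,Ld1,B1 rp2 wp2
slot 1 (MUL): ISSUE — free A3,Mu0,Ld1,B1 rp0 wp1
slot 2 (MUL): stall FU — free A3,Mu0,Ld1,B1 rp0 wp1
slot 3 (BR): stall RD_PORT — free A3,Mu0,Ld1,B1 rp0 wp1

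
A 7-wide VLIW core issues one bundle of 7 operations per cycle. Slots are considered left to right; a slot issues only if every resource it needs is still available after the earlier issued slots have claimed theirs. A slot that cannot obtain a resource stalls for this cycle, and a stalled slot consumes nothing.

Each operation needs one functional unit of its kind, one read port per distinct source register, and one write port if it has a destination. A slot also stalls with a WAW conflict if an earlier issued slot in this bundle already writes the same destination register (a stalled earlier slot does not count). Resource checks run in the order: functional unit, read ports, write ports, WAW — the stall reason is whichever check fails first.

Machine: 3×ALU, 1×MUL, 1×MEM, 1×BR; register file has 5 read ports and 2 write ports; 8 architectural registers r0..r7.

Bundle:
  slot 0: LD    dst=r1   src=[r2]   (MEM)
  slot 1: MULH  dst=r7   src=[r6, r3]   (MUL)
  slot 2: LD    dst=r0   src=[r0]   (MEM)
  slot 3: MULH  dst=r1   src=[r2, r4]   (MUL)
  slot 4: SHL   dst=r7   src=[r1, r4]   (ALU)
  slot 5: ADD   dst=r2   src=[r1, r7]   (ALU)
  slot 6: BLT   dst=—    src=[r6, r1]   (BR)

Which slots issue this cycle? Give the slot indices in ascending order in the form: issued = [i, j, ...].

(0) want 1×MEM +1rd +1wr — yes → AL3|MU1|ME0|BR1|rd4|wr1
(1) want 1×MUL +2rd +1wr — yes → AL3|MU0|ME0|BR1|rd2|wr0
(2) want 1×MEM +1rd +1wr — FU → AL3|MU0|ME0|BR1|rd2|wr0
(3) want 1×MUL +2rd +1wr — FU → AL3|MU0|ME0|BR1|rd2|wr0
(4) want 1×ALU +2rd +1wr — WR_PORT → AL3|MU0|ME0|BR1|rd2|wr0
(5) want 1×ALU +2rd +1wr — WR_PORT → AL3|MU0|ME0|BR1|rd2|wr0
(6) want 1×BR +2rd +0wr — yes → AL3|MU0|ME0|BR0|rd0|wr0

issued = [0, 1, 6]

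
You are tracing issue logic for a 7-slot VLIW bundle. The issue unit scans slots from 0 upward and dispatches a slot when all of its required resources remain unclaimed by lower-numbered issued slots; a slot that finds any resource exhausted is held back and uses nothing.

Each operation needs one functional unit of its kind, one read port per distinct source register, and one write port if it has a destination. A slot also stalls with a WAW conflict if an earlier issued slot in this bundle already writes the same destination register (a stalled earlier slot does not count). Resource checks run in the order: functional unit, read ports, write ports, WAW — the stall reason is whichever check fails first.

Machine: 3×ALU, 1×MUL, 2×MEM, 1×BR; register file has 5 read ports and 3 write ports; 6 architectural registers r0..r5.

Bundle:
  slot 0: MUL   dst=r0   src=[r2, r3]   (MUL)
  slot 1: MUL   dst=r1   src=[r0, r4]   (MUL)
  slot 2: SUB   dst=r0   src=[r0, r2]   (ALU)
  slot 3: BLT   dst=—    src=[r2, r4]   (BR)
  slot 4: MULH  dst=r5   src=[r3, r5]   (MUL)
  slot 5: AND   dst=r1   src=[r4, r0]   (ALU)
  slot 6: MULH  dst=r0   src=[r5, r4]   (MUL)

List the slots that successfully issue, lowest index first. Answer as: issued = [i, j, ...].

[0] MUL needs rd=2 wr=1: ok; after: ALU=3 MUL=0 MEM=2 BR=1, R=3, W=2
[1] MUL needs rd=2 wr=1: FU; after: ALU=3 MUL=0 MEM=2 BR=1, R=3, W=2
[2] ALU needs rd=2 wr=1: WAW; after: ALU=3 MUL=0 MEM=2 BR=1, R=3, W=2
[3] BR needs rd=2 wr=0: ok; after: ALU=3 MUL=0 MEM=2 BR=0, R=1, W=2
[4] MUL needs rd=2 wr=1: FU; after: ALU=3 MUL=0 MEM=2 BR=0, R=1, W=2
[5] ALU needs rd=2 wr=1: RD_PORT; after: ALU=3 MUL=0 MEM=2 BR=0, R=1, W=2
[6] MUL needs rd=2 wr=1: FU; after: ALU=3 MUL=0 MEM=2 BR=0, R=1, W=2

issued = [0, 3]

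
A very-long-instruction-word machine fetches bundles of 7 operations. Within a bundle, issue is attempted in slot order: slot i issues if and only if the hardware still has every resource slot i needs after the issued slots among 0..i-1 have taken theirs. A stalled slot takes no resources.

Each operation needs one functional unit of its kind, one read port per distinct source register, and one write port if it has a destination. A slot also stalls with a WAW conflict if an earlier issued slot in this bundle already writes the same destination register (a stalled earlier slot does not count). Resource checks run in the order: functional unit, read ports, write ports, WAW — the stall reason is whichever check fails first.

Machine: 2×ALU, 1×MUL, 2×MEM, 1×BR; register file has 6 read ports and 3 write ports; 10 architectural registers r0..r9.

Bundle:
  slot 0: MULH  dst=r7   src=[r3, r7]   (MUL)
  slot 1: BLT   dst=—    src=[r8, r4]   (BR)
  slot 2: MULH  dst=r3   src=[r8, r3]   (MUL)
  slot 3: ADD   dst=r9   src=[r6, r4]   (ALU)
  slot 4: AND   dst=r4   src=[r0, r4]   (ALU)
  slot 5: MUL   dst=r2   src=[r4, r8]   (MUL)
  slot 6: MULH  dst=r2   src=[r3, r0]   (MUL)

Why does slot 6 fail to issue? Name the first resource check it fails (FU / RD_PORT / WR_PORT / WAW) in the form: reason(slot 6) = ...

reason(slot 6) = FU

(0) want 1×MUL +2rd +1wr — yes → AL2|MU0|ME2|BR1|rd4|wr2
(1) want 1×BR +2rd +0wr — yes → AL2|MU0|ME2|BR0|rd2|wr2
(2) want 1×MUL +2rd +1wr — FU → AL2|MU0|ME2|BR0|rd2|wr2
(3) want 1×ALU +2rd +1wr — yes → AL1|MU0|ME2|BR0|rd0|wr1
(4) want 1×ALU +2rd +1wr — RD_PORT → AL1|MU0|ME2|BR0|rd0|wr1
(5) want 1×MUL +2rd +1wr — FU → AL1|MU0|ME2|BR0|rd0|wr1
(6) want 1×MUL +2rd +1wr — FU → AL1|MU0|ME2|BR0|rd0|wr1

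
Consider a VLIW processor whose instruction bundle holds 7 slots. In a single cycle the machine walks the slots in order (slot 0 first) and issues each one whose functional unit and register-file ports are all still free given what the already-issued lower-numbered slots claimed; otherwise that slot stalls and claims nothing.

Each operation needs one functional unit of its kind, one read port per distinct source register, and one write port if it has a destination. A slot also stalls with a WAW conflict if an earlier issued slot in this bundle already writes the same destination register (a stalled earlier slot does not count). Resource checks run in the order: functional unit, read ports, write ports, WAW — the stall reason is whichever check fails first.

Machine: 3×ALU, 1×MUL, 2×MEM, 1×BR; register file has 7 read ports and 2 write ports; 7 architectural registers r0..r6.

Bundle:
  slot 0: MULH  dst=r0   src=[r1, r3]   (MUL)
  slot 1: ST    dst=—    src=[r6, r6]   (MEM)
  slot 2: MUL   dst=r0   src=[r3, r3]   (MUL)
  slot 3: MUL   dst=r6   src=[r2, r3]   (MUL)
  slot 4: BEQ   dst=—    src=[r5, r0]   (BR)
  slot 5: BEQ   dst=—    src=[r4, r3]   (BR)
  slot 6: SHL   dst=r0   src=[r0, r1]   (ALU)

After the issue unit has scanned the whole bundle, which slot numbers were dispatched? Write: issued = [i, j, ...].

issued = [0, 1, 4]

#0 MUL src=r1,r3 dispatched  <A:3 Mu:0 Ld:2 B:1 rd:5 wr:1>
#1 MEM src=r6,r6 dispatched  <A:3 Mu:0 Ld:1 B:1 rd:4 wr:1>
#2 MUL src=r3,r3 held:FU  <A:3 Mu:0 Ld:1 B:1 rd:4 wr:1>
#3 MUL src=r2,r3 held:FU  <A:3 Mu:0 Ld:1 B:1 rd:4 wr:1>
#4 BR src=r5,r0 dispatched  <A:3 Mu:0 Ld:1 B:0 rd:2 wr:1>
#5 BR src=r4,r3 held:FU  <A:3 Mu:0 Ld:1 B:0 rd:2 wr:1>
#6 ALU src=r0,r1 held:WAW  <A:3 Mu:0 Ld:1 B:0 rd:2 wr:1>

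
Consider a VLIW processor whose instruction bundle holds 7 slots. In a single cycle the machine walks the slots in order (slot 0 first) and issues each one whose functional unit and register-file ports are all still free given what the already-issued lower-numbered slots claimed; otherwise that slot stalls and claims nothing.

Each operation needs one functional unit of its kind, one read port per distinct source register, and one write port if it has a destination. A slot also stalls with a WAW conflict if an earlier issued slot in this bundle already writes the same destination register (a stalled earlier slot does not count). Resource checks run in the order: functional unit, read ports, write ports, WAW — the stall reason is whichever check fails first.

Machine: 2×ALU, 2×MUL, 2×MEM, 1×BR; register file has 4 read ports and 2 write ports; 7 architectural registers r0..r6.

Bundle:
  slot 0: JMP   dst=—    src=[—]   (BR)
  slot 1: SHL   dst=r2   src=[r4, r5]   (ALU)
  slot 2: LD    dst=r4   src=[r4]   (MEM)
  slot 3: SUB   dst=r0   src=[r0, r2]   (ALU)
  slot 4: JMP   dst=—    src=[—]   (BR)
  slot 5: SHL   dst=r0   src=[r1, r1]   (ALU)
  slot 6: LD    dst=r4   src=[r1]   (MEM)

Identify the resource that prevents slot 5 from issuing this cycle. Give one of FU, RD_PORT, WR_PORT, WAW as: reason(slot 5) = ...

reason(slot 5) = WR_PORT

slot 0 (BR): ISSUE — free A2,Mu2,Ld2,B0 rp4 wp2
slot 1 (ALU): ISSUE — free A1,Mu2,Ld2,B0 rp2 wp1
slot 2 (MEM): ISSUE — free A1,Mu2,Ld1,B0 rp1 wp0
slot 3 (ALU): stall RD_PORT — free A1,Mu2,Ld1,B0 rp1 wp0
slot 4 (BR): stall FU — free A1,Mu2,Ld1,B0 rp1 wp0
slot 5 (ALU): stall WR_PORT — free A1,Mu2,Ld1,B0 rp1 wp0
slot 6 (MEM): stall WR_PORT — free A1,Mu2,Ld1,B0 rp1 wp0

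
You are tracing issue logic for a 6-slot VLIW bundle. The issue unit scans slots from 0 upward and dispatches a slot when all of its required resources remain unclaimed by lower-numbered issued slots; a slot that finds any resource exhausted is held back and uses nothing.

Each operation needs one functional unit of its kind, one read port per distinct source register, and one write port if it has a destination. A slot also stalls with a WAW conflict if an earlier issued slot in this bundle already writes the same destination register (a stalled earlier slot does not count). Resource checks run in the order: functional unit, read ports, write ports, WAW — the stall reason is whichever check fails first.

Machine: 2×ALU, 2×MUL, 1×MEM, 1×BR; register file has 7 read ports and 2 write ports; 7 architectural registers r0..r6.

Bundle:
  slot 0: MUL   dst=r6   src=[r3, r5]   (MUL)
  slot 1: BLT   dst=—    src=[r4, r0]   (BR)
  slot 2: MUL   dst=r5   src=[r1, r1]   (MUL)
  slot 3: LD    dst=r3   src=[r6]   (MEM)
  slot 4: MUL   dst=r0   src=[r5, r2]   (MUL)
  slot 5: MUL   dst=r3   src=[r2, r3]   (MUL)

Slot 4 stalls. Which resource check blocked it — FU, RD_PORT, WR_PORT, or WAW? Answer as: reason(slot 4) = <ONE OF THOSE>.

reason(slot 4) = FU

  0. MUL→r6 ⇒ go  {2A/1Mu/1Ld/1B | 5r 1w}
  1. BR ⇒ go  {2A/1Mu/1Ld/0B | 3r 1w}
  2. MUL→r5 ⇒ go  {2A/0Mu/1Ld/0B | 2r 0w}
  3. MEM→r3 ⇒ no(WR_PORT)  {2A/0Mu/1Ld/0B | 2r 0w}
  4. MUL→r0 ⇒ no(FU)  {2A/0Mu/1Ld/0B | 2r 0w}
  5. MUL→r3 ⇒ no(FU)  {2A/0Mu/1Ld/0B | 2r 0w}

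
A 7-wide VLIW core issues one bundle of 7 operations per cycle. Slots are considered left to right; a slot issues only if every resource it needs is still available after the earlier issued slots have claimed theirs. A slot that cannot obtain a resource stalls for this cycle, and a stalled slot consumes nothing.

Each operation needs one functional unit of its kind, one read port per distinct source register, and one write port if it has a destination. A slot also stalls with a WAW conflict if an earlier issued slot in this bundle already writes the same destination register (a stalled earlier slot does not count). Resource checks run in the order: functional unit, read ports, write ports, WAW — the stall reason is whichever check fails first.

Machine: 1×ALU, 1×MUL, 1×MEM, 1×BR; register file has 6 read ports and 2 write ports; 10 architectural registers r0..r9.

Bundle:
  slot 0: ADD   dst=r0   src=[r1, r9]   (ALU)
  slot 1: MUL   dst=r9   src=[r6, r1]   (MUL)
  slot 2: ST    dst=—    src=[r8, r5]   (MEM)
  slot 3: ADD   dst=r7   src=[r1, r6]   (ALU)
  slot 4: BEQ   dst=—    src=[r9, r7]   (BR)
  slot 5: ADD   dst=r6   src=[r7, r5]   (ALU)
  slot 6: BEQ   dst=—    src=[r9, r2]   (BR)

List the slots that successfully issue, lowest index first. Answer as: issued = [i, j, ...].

#0 ALU src=r1,r9 dispatched  <A:0 Mu:1 Ld:1 B:1 rd:4 wr:1>
#1 MUL src=r6,r1 dispatched  <A:0 Mu:0 Ld:1 B:1 rd:2 wr:0>
#2 MEM src=r8,r5 dispatched  <A:0 Mu:0 Ld:0 B:1 rd:0 wr:0>
#3 ALU src=r1,r6 held:FU  <A:0 Mu:0 Ld:0 B:1 rd:0 wr:0>
#4 BR src=r9,r7 held:RD_PORT  <A:0 Mu:0 Ld:0 B:1 rd:0 wr:0>
#5 ALU src=r7,r5 held:FU  <A:0 Mu:0 Ld:0 B:1 rd:0 wr:0>
#6 BR src=r9,r2 held:RD_PORT  <A:0 Mu:0 Ld:0 B:1 rd:0 wr:0>

issued = [0, 1, 2]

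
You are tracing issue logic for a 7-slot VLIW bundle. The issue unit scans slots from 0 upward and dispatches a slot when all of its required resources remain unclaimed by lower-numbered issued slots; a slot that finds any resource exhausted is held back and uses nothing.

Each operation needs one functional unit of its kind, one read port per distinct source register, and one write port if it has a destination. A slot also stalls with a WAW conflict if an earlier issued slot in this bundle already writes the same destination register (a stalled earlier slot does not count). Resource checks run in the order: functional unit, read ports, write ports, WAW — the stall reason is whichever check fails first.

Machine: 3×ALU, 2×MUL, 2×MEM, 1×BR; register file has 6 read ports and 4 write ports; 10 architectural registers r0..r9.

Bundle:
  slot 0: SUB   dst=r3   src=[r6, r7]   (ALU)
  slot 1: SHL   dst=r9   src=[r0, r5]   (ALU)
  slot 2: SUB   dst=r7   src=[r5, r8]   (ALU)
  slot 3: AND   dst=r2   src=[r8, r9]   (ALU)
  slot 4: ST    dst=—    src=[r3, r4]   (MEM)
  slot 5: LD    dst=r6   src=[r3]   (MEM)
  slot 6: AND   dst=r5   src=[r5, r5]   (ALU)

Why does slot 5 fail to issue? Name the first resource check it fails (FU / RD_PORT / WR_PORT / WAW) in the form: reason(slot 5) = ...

reason(slot 5) = RD_PORT

slot 0 (ALU): ISSUE — free A2,Mu2,Ld2,B1 rp4 wp3
slot 1 (ALU): ISSUE — free A1,Mu2,Ld2,B1 rp2 wp2
slot 2 (ALU): ISSUE — free A0,Mu2,Ld2,B1 rp0 wp1
slot 3 (ALU): stall FU — free A0,Mu2,Ld2,B1 rp0 wp1
slot 4 (MEM): stall RD_PORT — free A0,Mu2,Ld2,B1 rp0 wp1
slot 5 (MEM): stall RD_PORT — free A0,Mu2,Ld2,B1 rp0 wp1
slot 6 (ALU): stall FU — free A0,Mu2,Ld2,B1 rp0 wp1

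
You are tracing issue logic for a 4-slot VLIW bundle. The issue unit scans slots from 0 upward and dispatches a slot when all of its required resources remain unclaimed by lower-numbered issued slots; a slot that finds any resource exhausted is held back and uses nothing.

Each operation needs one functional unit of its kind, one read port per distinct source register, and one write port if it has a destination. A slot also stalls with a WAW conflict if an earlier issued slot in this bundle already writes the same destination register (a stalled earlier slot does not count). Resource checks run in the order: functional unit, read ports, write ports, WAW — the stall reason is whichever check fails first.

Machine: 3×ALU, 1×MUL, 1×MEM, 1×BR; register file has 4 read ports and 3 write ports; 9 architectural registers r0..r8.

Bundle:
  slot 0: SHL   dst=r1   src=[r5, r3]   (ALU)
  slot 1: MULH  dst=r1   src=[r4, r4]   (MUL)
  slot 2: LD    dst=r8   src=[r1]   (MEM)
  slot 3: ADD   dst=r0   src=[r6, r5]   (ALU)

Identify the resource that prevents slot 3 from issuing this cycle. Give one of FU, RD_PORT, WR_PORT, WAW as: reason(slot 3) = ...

reason(slot 3) = RD_PORT

  0. ALU→r1 ⇒ go  {2A/1Mu/1Ld/1B | 2r 2w}
  1. MUL→r1 ⇒ no(WAW)  {2A/1Mu/1Ld/1B | 2r 2w}
  2. MEM→r8 ⇒ go  {2A/1Mu/0Ld/1B | 1r 1w}
  3. ALU→r0 ⇒ no(RD_PORT)  {2A/1Mu/0Ld/1B | 1r 1w}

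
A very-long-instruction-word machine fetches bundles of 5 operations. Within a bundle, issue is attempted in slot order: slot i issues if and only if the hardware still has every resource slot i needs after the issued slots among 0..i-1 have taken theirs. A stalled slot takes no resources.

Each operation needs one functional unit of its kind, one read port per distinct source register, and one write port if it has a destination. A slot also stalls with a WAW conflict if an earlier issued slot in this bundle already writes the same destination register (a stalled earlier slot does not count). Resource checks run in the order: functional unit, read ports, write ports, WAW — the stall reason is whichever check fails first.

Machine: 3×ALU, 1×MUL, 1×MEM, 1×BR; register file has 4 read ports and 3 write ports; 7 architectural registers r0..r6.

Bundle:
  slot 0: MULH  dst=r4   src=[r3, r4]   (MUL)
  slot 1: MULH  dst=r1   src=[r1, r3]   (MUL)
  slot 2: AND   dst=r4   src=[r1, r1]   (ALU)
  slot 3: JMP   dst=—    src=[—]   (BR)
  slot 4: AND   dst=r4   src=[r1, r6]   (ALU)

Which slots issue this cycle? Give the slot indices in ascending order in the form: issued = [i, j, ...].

issued = [0, 3]

#0 MUL src=r3,r4 dispatched  <A:3 Mu:0 Ld:1 B:1 rd:2 wr:2>
#1 MUL src=r1,r3 held:FU  <A:3 Mu:0 Ld:1 B:1 rd:2 wr:2>
#2 ALU src=r1,r1 held:WAW  <A:3 Mu:0 Ld:1 B:1 rd:2 wr:2>
#3 BR src=- dispatched  <A:3 Mu:0 Ld:1 B:0 rd:2 wr:2>
#4 ALU src=r1,r6 held:WAW  <A:3 Mu:0 Ld:1 B:0 rd:2 wr:2>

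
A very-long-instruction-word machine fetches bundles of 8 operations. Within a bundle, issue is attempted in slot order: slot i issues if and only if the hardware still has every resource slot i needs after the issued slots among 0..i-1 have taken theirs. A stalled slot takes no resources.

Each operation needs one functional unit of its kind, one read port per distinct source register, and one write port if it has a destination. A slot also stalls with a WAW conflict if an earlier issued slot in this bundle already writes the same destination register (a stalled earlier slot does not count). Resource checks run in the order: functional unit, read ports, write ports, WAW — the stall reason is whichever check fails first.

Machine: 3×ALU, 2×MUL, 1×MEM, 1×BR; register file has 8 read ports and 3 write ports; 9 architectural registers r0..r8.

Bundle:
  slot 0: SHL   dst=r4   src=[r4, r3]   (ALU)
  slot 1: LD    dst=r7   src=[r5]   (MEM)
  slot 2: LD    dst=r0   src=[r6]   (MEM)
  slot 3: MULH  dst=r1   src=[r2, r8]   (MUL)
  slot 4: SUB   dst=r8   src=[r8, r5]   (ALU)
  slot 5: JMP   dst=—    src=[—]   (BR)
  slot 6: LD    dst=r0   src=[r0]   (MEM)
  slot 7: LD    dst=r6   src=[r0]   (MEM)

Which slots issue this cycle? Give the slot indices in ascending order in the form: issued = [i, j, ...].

#0 ALU src=r4,r3 dispatched  <A:2 Mu:2 Ld:1 B:1 rd:6 wr:2>
#1 MEM src=r5 dispatched  <A:2 Mu:2 Ld:0 B:1 rd:5 wr:1>
#2 MEM src=r6 held:FU  <A:2 Mu:2 Ld:0 B:1 rd:5 wr:1>
#3 MUL src=r2,r8 dispatched  <A:2 Mu:1 Ld:0 B:1 rd:3 wr:0>
#4 ALU src=r8,r5 held:WR_PORT  <A:2 Mu:1 Ld:0 B:1 rd:3 wr:0>
#5 BR src=- dispatched  <A:2 Mu:1 Ld:0 B:0 rd:3 wr:0>
#6 MEM src=r0 held:FU  <A:2 Mu:1 Ld:0 B:0 rd:3 wr:0>
#7 MEM src=r0 held:FU  <A:2 Mu:1 Ld:0 B:0 rd:3 wr:0>

issued = [0, 1, 3, 5]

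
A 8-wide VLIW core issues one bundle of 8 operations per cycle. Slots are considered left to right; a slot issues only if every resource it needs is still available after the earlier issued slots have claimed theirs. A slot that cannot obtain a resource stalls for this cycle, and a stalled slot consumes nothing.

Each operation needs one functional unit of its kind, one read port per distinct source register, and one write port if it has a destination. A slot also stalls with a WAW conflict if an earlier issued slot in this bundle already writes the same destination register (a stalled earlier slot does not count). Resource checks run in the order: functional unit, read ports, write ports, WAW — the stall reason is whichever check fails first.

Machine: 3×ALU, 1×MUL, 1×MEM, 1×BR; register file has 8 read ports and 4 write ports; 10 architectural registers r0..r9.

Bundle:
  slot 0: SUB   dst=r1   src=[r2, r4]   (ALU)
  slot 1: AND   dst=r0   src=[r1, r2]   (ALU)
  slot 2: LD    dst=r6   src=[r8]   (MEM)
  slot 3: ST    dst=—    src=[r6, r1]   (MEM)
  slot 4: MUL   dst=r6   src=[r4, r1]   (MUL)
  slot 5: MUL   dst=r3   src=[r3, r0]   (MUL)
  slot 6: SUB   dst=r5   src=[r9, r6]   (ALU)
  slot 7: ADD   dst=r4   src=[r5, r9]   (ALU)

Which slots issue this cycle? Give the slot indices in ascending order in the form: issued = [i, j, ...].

[0] ALU needs rd=2 wr=1: ok; after: ALU=2 MUL=1 MEM=1 BR=1, R=6, W=3
[1] ALU needs rd=2 wr=1: ok; after: ALU=1 MUL=1 MEM=1 BR=1, R=4, W=2
[2] MEM needs rd=1 wr=1: ok; after: ALU=1 MUL=1 MEM=0 BR=1, R=3, W=1
[3] MEM needs rd=2 wr=0: FU; after: ALU=1 MUL=1 MEM=0 BR=1, R=3, W=1
[4] MUL needs rd=2 wr=1: WAW; after: ALU=1 MUL=1 MEM=0 BR=1, R=3, W=1
[5] MUL needs rd=2 wr=1: ok; after: ALU=1 MUL=0 MEM=0 BR=1, R=1, W=0
[6] ALU needs rd=2 wr=1: RD_PORT; after: ALU=1 MUL=0 MEM=0 BR=1, R=1, W=0
[7] ALU needs rd=2 wr=1: RD_PORT; after: ALU=1 MUL=0 MEM=0 BR=1, R=1, W=0

issued = [0, 1, 2, 5]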